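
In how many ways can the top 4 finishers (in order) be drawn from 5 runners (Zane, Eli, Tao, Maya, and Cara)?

120

There are 5 choices for 1st place, 4 for 2nd, and so on down to 2 for position 4.
That gives 5 × 4 × 3 × 2 = 120.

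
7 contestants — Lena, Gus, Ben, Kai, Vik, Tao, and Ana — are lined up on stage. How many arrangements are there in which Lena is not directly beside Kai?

3600

There are 7! = 5040 arrangements in all. If Lena and Kai are adjacent, merging them into one block gives 2·(6)! = 1440 arrangements.
Complementary counting: 5040 − 1440 = 3600.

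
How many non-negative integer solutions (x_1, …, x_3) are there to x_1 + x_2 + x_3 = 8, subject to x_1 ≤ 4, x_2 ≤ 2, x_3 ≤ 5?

9

Ignoring the caps, the number of non-negative solutions to x_1+…+x_3 = 8 is C(10,2) = 45.
Subtract solutions that violate a single cap (substitute x_i' = x_i − (cap_i+1)): x_1 ≥ 5 gives C(5,2) = 10; x_2 ≥ 3 gives C(7,2) = 21; x_3 ≥ 6 gives C(4,2) = 6. Together 37.
Add back pairs where two caps are both exceeded: 1 + 0 + 0 = 1.
By inclusion–exclusion the count is 45 − 37 + 1 = 9.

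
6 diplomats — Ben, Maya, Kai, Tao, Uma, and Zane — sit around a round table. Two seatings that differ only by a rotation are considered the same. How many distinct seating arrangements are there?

Seat Ben anywhere (absorbing the rotational symmetry), then permute the other 5: (5)! = 120.

120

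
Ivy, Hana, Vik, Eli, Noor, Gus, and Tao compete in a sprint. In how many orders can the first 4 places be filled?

There are 7 choices for 1st place, 6 for 2nd, and so on down to 4 for position 4.
That gives 7 × 6 × 5 × 4 = 840.

840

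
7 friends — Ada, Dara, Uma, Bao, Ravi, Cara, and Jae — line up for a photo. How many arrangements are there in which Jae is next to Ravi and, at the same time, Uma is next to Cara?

Treat {Jae,Ravi} as one block (2 orders) and {Uma,Cara} as another (2 orders).
That leaves 5 units to arrange: 2 × 2 × 5! = 4 × 120 = 480.

480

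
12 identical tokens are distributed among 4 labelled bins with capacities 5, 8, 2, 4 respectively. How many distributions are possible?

71

By stars and bars, unrestricted non-negative solutions to x_1+…+x_4 = 12 number C(12+3,3) = 455.
Subtract solutions that violate a single cap (substitute x_i' = x_i − (cap_i+1)): x_1 ≥ 6 gives C(9,3) = 84; x_2 ≥ 9 gives C(6,3) = 20; x_3 ≥ 3 gives C(12,3) = 220; x_4 ≥ 5 gives C(10,3) = 120. Together 444.
Add back pairs where two caps are both exceeded: 0 + 20 + 4 + 1 + 0 + 35 = 60.
By inclusion–exclusion the count is 455 − 444 + 60 = 71.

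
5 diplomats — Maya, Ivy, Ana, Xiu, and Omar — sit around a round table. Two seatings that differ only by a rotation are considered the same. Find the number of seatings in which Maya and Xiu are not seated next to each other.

All circular seatings of 5 people number (4)! = 24.
Seatings with Maya beside Xiu: treat them as a block with 2 internal orders, giving 2 × (3)! = 12.
Subtracting, 24 − 12 = 12.

12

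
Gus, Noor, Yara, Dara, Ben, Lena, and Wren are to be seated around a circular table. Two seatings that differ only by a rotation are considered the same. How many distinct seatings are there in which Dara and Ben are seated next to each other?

240

Glue Dara and Ben into a block (2 internal orders). Seating 6 units around a circle gives (5)! arrangements.
So 2 × (5)! = 2 × 120 = 240.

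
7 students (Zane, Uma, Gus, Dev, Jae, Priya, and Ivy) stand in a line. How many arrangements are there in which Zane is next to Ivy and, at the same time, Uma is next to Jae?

480

Treat {Zane,Ivy} as one block (2 orders) and {Uma,Jae} as another (2 orders).
That leaves 5 units to arrange: 2 × 2 × 5! = 4 × 120 = 480.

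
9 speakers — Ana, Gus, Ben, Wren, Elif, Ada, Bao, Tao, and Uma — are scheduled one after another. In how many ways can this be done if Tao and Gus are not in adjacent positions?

282240

There are 9! = 362880 arrangements in all. If Tao and Gus are adjacent, merging them into one block gives 2·(8)! = 80640 arrangements.
So 362880 − 80640 = 282240 arrangements keep them apart.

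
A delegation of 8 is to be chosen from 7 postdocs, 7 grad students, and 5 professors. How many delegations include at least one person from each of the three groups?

With no constraint there are C(19,8) = 75582 possible selections.
Selections missing a whole group: no postdocs → C(12,8) = 495; no grad students → C(12,8) = 495; no professors → C(14,8) = 3003.
Add back selections omitting two groups (i.e. drawn from a single group): C(7,8) + C(7,8) + C(5,8) = 0.
By inclusion–exclusion: 75582 − 3993 + 0 = 71589.

71589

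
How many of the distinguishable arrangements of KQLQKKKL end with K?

With the last slot taken by K, it remains to arrange the other 7 letters (QLQKKKL).
Those 7 letters have K appearing 3 times, L appearing twice, and Q appearing twice, giving (7)!/(3!·2!·2!) = 210.

210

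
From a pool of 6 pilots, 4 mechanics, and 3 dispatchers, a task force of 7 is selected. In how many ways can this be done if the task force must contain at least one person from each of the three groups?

1559

Total 7-person selections from all 13: C(13,7) = 1716.
Subtract selections that omit an entire group: no pilots → C(7,7) = 1; no mechanics → C(9,7) = 36; no dispatchers → C(10,7) = 120.
Add back selections omitting two groups (i.e. drawn from a single group): C(6,7) + C(4,7) + C(3,7) = 0.
By inclusion–exclusion: 1716 − 157 + 0 = 1559.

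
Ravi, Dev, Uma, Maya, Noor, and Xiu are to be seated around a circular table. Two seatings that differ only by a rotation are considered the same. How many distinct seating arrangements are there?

120

Around a circle, 6 distinct people have 6!/6 = (5)! = 120 rotationally distinct seatings.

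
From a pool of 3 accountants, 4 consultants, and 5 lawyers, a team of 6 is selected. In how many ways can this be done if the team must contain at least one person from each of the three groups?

With no constraint there are C(12,6) = 924 possible selections.
Subtract selections that omit an entire group: no accountants → C(9,6) = 84; no consultants → C(8,6) = 28; no lawyers → C(7,6) = 7.
Add back selections omitting two groups (i.e. drawn from a single group): C(3,6) + C(4,6) + C(5,6) = 0.
By inclusion–exclusion: 924 − 119 + 0 = 805.

805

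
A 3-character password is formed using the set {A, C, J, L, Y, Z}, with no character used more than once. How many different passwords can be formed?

Choose and order 3 of the 6 symbols: the first character has 6 options, the next 5, then 4.
That product is 6 × 5 × 4 = 120.

120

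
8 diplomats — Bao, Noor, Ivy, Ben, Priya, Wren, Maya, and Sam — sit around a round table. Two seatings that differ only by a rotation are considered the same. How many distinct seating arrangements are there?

5040

Fix one person's seat to break rotational symmetry; the remaining 7 people can be arranged in (7)! = 5040 ways.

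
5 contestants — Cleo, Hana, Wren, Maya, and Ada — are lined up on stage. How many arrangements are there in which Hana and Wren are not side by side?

72

Of the 5! = 120 arrangements, those with Hana and Wren adjacent number 2 × 4! = 48 (treat the pair as a block with 2 internal orders).
Complementary counting: 120 − 48 = 72.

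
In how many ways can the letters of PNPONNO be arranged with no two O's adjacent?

150

There are 7!/(3!·2!·2!) = 210 arrangements of PNPONNO in total.
If the two O's are adjacent, glue them into one block, leaving 6 items to arrange: (6)!/(3!·2!) = 60 ways.
Subtracting, 210 − 60 = 150 arrangements keep the O's apart.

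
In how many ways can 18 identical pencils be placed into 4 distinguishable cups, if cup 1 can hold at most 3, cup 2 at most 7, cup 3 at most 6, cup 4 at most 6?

34

Without the upper bounds there are C(21,3) = 1330 ways to split 18 among 4 cups.
Subtract solutions that violate a single cap (substitute x_i' = x_i − (cap_i+1)): x_1 ≥ 4 gives C(17,3) = 680; x_2 ≥ 8 gives C(13,3) = 286; x_3 ≥ 7 gives C(14,3) = 364; x_4 ≥ 7 gives C(14,3) = 364. Together 1694.
Add back pairs where two caps are both exceeded: 84 + 120 + 120 + 20 + 20 + 35 = 399.
Subtract triples: 0 + 0 + 1 + 0 = 1.
By inclusion–exclusion the count is 1330 − 1694 + 399 − 1 = 34.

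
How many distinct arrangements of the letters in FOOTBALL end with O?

2520

Fix O in the last position and arrange the remaining 7 letters.
Those 7 letters have L appearing twice, giving (7)!/(2!) = 2520.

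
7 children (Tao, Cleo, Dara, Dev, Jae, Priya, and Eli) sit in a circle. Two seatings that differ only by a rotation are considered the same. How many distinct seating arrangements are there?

720

Around a circle, 7 distinct people have 7!/7 = (6)! = 720 rotationally distinct seatings.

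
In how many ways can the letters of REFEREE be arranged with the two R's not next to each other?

75

Total arrangements of REFEREE: 7!/(4!·2!) = 105.
Arrangements with the R's together: treat RR as one letter, giving (6)!/(4!) = 30.
Subtracting, 105 − 30 = 75 arrangements keep the R's apart.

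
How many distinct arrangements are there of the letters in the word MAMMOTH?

Letter multiplicities in MAMMOTH: A×1, H×1, M×3, O×1, T×1.
The number of distinct arrangements is 7!/(3!) = 5040/6 = 840.

840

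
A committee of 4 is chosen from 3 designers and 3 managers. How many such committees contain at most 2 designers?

Split by how many designers are chosen (0 through 2).
Sum: C(3,0)·C(3,4) + C(3,1)·C(3,3) + C(3,2)·C(3,2) = 0 + 3 + 9 = 12.

12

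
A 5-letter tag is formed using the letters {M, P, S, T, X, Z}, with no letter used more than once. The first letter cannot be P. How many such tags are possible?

600

The first letter has 6−1 = 5 choices (anything except P).
The remaining 4 letters are filled from the other 5 symbols without repetition: 5 × 4 × 3 × 2 = 120.
Total: 5 × 120 = 600.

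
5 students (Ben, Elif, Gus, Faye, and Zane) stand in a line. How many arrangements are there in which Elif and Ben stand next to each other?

Glue Elif and Ben into one block (2 internal orders), leaving 4 units to arrange in a row.
That gives 2 × 4! = 2 × 24 = 48.

48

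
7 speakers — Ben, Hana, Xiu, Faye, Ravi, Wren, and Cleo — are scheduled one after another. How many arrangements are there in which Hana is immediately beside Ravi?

Glue Hana and Ravi into one block (2 internal orders), leaving 6 units to arrange in a row.
So the count is 2·(6)! = 1440.

1440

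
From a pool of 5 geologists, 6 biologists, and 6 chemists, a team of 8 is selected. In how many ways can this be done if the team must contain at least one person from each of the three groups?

Unrestricted: C(17,8) = 24310 ways to pick any 8 of the 17.
Selections missing a whole group: no geologists → C(12,8) = 495; no biologists → C(11,8) = 165; no chemists → C(11,8) = 165.
Add back selections omitting two groups (i.e. drawn from a single group): C(5,8) + C(6,8) + C(6,8) = 0.
By inclusion–exclusion: 24310 − 825 + 0 = 23485.

23485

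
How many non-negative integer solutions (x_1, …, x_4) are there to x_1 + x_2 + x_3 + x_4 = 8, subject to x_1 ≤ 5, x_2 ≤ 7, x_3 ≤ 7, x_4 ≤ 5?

By stars and bars, unrestricted non-negative solutions to x_1+…+x_4 = 8 number C(8+3,3) = 165.
Subtract solutions that violate a single cap (substitute x_i' = x_i − (cap_i+1)): x_1 ≥ 6 gives C(5,3) = 10; x_2 ≥ 8 gives C(3,3) = 1; x_3 ≥ 8 gives C(3,3) = 1; x_4 ≥ 6 gives C(5,3) = 10. Together 22.
No two caps can be exceeded simultaneously, so the pair terms are all 0.
By inclusion–exclusion the count is 165 − 22 + 0 = 143.

143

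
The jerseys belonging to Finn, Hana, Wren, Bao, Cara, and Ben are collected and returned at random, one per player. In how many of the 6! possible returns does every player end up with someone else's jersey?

Count assignments avoiding every fixed point. For any j of the 6 players fixed to their old jersey, the other 6−j can be arranged in (6−j)! ways.
By inclusion–exclusion this is Σ_{j=0}^{6} (−1)^j C(6,j)·(6−j)!.
Computing: 720 − 720 + 360 − 120 + 30 − 6 + 1 = 265.

265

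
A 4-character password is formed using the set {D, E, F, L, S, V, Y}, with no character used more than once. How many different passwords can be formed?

With no repetition, fill the 4 characters in order: 7 choices, then 6, down to 4.
That product is 7 × 6 × 5 × 4 = 840.

840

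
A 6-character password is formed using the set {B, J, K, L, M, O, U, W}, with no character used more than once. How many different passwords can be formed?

20160

With no repetition, fill the 6 characters in order: 8 choices, then 7, down to 3.
That product is 8 × 7 × 6 × 5 × 4 × 3 = 20160.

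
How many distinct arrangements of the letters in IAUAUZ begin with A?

With the first slot taken by A, it remains to arrange the other 5 letters (IUAUZ).
Those 5 letters have U appearing twice, giving (5)!/(2!) = 60.

60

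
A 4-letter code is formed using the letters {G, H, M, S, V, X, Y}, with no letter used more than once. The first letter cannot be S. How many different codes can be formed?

The first letter has 7−1 = 6 choices (anything except S).
The remaining 3 letters are filled from the other 6 symbols without repetition: 6 × 5 × 4 = 120.
Total: 6 × 120 = 720.

720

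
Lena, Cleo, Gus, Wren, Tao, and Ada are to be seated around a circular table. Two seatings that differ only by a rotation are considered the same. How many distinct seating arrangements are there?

120

Fix one person's seat to break rotational symmetry; the remaining 5 people can be arranged in (5)! = 120 ways.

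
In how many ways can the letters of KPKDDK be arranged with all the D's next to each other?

20

Treat the 2 copies of D as a single block. The multiset to arrange is then {DD, K, K, K, P}, 5 items in all.
That gives (5)!/(3!) = 20 arrangements.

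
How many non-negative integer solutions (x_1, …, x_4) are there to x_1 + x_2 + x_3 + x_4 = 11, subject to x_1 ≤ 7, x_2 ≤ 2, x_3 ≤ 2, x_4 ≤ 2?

10

Without the upper bounds there are C(14,3) = 364 ways to split 11 among 4 variables.
Subtract solutions that violate a single cap (substitute x_i' = x_i − (cap_i+1)): x_1 ≥ 8 gives C(6,3) = 20; x_2 ≥ 3 gives C(11,3) = 165; x_3 ≥ 3 gives C(11,3) = 165; x_4 ≥ 3 gives C(11,3) = 165. Together 515.
Add back pairs where two caps are both exceeded: 1 + 1 + 1 + 56 + 56 + 56 = 171.
Subtract triples: 0 + 0 + 0 + 10 = 10.
By inclusion–exclusion the count is 364 − 515 + 171 − 10 = 10.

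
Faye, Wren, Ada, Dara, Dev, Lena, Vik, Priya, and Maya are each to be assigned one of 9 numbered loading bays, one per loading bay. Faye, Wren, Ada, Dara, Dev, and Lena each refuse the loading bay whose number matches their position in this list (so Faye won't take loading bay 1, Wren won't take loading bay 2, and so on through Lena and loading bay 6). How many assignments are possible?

Let Aᵢ (for 1 ≤ i ≤ 6) be the placements that put person i in their forbidden loading bay. Any j of these fix j positions, leaving (9−j)! ways to fill the rest, and there are C(6,j) ways to pick which j.
By inclusion–exclusion, the number of valid placements is Σ_{j=0}^{6} (−1)^j C(6,j)·(9−j)!.
Computing: 362880 − 241920 + 75600 − 14400 + 1800 − 144 + 6 = 183822.

183822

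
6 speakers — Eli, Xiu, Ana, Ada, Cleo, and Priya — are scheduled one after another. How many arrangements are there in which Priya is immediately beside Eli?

240

Place the 4 others and the Priya-Eli pair as 5 objects in a line; the pair has 2 internal arrangements.
So the count is 2·(5)! = 240.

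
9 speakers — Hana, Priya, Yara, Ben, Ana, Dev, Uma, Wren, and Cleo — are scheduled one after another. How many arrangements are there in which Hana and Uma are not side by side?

There are 9! = 362880 arrangements in all. If Hana and Uma are adjacent, merging them into one block gives 2·(8)! = 80640 arrangements.
So 362880 − 80640 = 282240 arrangements keep them apart.

282240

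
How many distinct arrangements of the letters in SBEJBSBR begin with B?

With the first slot taken by B, it remains to arrange the other 7 letters (SEJBSBR).
Those 7 letters have B appearing twice and S appearing twice, giving (7)!/(2!·2!) = 1260.

1260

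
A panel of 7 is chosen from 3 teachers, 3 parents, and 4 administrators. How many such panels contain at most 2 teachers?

85

Split by how many teachers are chosen (0 through 2).
Sum: C(3,0)·C(7,7) + C(3,1)·C(7,6) + C(3,2)·C(7,5) = 1 + 21 + 63 = 85.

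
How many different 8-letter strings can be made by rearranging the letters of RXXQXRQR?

RXXQXRQR has 8 letters with Q appearing twice, R appearing 3 times, and X appearing 3 times.
Dividing 8! = 40320 by 3!·3!·2! = 72 for the repeated letters gives 560.

560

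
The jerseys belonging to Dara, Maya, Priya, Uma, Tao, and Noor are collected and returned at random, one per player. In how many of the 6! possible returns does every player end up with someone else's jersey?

265

Let Aᵢ be the assignments in which player i gets their old jersey. We want the size of the complement of A₁∪…∪A_6.
By inclusion–exclusion this is Σ_{j=0}^{6} (−1)^j C(6,j)·(6−j)!.
Computing: 720 − 720 + 360 − 120 + 30 − 6 + 1 = 265.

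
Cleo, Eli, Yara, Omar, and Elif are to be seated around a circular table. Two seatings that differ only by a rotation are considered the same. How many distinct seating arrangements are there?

24

Around a circle, 5 distinct people have 5!/5 = (4)! = 24 rotationally distinct seatings.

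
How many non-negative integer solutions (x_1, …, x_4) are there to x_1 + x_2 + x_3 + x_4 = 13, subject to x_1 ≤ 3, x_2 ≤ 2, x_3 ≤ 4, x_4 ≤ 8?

Ignoring the caps, the number of non-negative solutions to x_1+…+x_4 = 13 is C(16,3) = 560.
Subtract solutions that violate a single cap (substitute x_i' = x_i − (cap_i+1)): x_1 ≥ 4 gives C(12,3) = 220; x_2 ≥ 3 gives C(13,3) = 286; x_3 ≥ 5 gives C(11,3) = 165; x_4 ≥ 9 gives C(7,3) = 35. Together 706.
Add back pairs where two caps are both exceeded: 84 + 35 + 1 + 56 + 4 + 0 = 180.
Subtract triples: 4 + 0 + 0 + 0 = 4.
By inclusion–exclusion the count is 560 − 706 + 180 − 4 = 30.

30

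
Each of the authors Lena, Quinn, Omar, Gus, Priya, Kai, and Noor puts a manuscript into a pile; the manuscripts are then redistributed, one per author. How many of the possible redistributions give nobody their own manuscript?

1854

Let Aᵢ be the assignments in which author i gets their own manuscript. We want the size of the complement of A₁∪…∪A_7.
By inclusion–exclusion this is Σ_{j=0}^{7} (−1)^j C(7,j)·(7−j)!.
Computing: 5040 − 5040 + 2520 − 840 + 210 − 42 + 7 − 1 = 1854.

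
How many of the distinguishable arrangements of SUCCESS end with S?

With the last slot taken by S, it remains to arrange the other 6 letters (UCCESS).
Those 6 letters have C appearing twice and S appearing twice, giving (6)!/(2!·2!) = 180.

180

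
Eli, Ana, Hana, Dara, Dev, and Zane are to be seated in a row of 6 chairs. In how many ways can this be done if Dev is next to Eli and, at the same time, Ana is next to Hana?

96

Treat {Dev,Eli} as one block (2 orders) and {Ana,Hana} as another (2 orders).
That leaves 4 units to arrange: 2 × 2 × 4! = 4 × 24 = 96.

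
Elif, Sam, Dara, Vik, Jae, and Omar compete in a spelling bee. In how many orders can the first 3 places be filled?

There are 6 choices for 1st place, 5 for 2nd, and 4 for 3rd.
That gives 6 × 5 × 4 = 120.

120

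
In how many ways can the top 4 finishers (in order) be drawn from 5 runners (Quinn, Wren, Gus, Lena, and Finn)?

There are 5 choices for 1st place, 4 for 2nd, and so on down to 2 for position 4.
That gives 5 × 4 × 3 × 2 = 120.

120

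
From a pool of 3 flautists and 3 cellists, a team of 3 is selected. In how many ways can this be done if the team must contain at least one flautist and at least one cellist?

Unrestricted: C(6,3) = 20 ways to pick any 3 of the 6.
Selections missing a whole group: no flautists → C(3,3) = 1; no cellists → C(3,3) = 1.
Both groups omitted at once is impossible, so 20 − 2 = 18.

18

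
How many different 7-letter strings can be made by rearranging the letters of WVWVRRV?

210

WVWVRRV has 7 letters with R appearing twice, V appearing 3 times, and W appearing twice.
So there are 7! / (3!·2!·2!) = 210 distinguishable arrangements.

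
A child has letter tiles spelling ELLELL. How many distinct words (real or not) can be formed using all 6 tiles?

Letter multiplicities in ELLELL: E×2, L×4.
The number of distinct arrangements is 6!/(4!·2!) = 720/48 = 15.

15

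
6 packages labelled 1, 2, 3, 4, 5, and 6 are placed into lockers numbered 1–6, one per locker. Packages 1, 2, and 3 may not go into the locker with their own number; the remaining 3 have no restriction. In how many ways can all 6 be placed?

426

Let Aᵢ (for i ∈ {1, 2, 3}) be the placements that put package i in its forbidden locker. Any j of these fix j positions, leaving (6−j)! ways to fill the rest, and there are C(3,j) ways to pick which j.
By inclusion–exclusion, the number of valid placements is Σ_{j=0}^{3} (−1)^j C(3,j)·(6−j)!.
Computing: 720 − 360 + 72 − 6 = 426.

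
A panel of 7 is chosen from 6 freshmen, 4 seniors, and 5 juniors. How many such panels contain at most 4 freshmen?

6210

Split by how many freshmen are chosen (0 through 4).
Sum: C(6,0)·C(9,7) + C(6,1)·C(9,6) + C(6,2)·C(9,5) + C(6,3)·C(9,4) + C(6,4)·C(9,3) = 36 + 504 + 1890 + 2520 + 1260 = 6210.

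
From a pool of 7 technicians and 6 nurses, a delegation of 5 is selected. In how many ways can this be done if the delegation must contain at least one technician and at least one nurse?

1260

Total 5-person selections from all 13: C(13,5) = 1287.
Subtract selections that omit an entire group: no technicians → C(6,5) = 6; no nurses → C(7,5) = 21.
Both groups omitted at once is impossible, so 1287 − 27 = 1260.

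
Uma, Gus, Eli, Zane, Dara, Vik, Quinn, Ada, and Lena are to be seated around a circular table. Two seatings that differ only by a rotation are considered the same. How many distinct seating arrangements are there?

40320

Fix one person's seat to break rotational symmetry; the remaining 8 people can be arranged in (8)! = 40320 ways.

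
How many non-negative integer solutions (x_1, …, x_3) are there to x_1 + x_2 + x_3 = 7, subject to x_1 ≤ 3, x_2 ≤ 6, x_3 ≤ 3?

15

Ignoring the caps, the number of non-negative solutions to x_1+…+x_3 = 7 is C(9,2) = 36.
Subtract solutions that violate a single cap (substitute x_i' = x_i − (cap_i+1)): x_1 ≥ 4 gives C(5,2) = 10; x_2 ≥ 7 gives C(2,2) = 1; x_3 ≥ 4 gives C(5,2) = 10. Together 21.
No two caps can be exceeded simultaneously, so the pair terms are all 0.
By inclusion–exclusion the count is 36 − 21 + 0 = 15.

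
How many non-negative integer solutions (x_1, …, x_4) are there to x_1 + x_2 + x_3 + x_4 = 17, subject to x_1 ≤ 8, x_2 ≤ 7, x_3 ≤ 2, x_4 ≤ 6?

Ignoring the caps, the number of non-negative solutions to x_1+…+x_4 = 17 is C(20,3) = 1140.
Subtract solutions that violate a single cap (substitute x_i' = x_i − (cap_i+1)): x_1 ≥ 9 gives C(11,3) = 165; x_2 ≥ 8 gives C(12,3) = 220; x_3 ≥ 3 gives C(17,3) = 680; x_4 ≥ 7 gives C(13,3) = 286. Together 1351.
Add back pairs where two caps are both exceeded: 1 + 56 + 4 + 84 + 10 + 120 = 275.
By inclusion–exclusion the count is 1140 − 1351 + 275 = 64.

64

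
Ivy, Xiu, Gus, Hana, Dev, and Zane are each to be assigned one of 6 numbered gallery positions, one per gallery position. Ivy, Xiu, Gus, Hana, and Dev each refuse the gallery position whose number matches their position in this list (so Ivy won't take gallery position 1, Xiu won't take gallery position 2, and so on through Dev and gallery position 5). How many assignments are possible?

309

Let Aᵢ (for 1 ≤ i ≤ 5) be the placements that put person i in their forbidden gallery position. Any j of these fix j positions, leaving (6−j)! ways to fill the rest, and there are C(5,j) ways to pick which j.
By inclusion–exclusion, the number of valid placements is Σ_{j=0}^{5} (−1)^j C(5,j)·(6−j)!.
Computing: 720 − 600 + 240 − 60 + 10 − 1 = 309.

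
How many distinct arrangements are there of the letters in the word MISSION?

MISSION has 7 letters with I appearing twice and S appearing twice.
So there are 7! / (2!·2!) = 1260 distinguishable arrangements.

1260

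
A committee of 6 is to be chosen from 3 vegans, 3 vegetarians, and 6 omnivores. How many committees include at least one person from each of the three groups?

756

With no constraint there are C(12,6) = 924 possible selections.
Selections missing a whole group: no vegans → C(9,6) = 84; no vegetarians → C(9,6) = 84; no omnivores → C(6,6) = 1.
Add back selections omitting two groups (i.e. drawn from a single group): C(3,6) + C(3,6) + C(6,6) = 1.
By inclusion–exclusion: 924 − 169 + 1 = 756.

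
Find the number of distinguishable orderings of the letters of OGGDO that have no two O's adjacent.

18

There are 5!/(2!·2!) = 30 arrangements of OGGDO in total.
If the two O's are adjacent, glue them into one block, leaving 4 items to arrange: (4)!/(2!) = 12 ways.
Hence 30 − 12 = 18.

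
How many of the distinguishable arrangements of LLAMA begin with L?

With the first slot taken by L, it remains to arrange the other 4 letters (LAMA).
Those 4 letters have A appearing twice, giving (4)!/(2!) = 12.

12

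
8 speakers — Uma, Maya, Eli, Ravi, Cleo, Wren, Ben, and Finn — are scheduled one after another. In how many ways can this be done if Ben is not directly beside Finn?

Of the 8! = 40320 arrangements, those with Ben and Finn adjacent number 2 × 7! = 10080 (treat the pair as a block with 2 internal orders).
So 40320 − 10080 = 30240 arrangements keep them apart.

30240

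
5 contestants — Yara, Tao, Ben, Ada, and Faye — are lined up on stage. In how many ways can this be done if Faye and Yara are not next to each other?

There are 5! = 120 arrangements in all. If Faye and Yara are adjacent, merging them into one block gives 2·(4)! = 48 arrangements.
Complementary counting: 120 − 48 = 72.

72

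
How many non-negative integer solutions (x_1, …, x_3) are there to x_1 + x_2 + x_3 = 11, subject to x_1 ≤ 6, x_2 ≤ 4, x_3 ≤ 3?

Ignoring the caps, the number of non-negative solutions to x_1+…+x_3 = 11 is C(13,2) = 78.
Subtract solutions that violate a single cap (substitute x_i' = x_i − (cap_i+1)): x_1 ≥ 7 gives C(6,2) = 15; x_2 ≥ 5 gives C(8,2) = 28; x_3 ≥ 4 gives C(9,2) = 36. Together 79.
Add back pairs where two caps are both exceeded: 0 + 1 + 6 = 7.
By inclusion–exclusion the count is 78 − 79 + 7 = 6.

6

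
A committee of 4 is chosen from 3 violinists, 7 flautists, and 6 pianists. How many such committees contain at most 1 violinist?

1573

Split by how many violinists are chosen (0 through 1).
Sum: C(3,0)·C(13,4) + C(3,1)·C(13,3) = 715 + 858 = 1573.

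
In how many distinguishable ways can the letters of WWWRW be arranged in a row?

5

Letter multiplicities in WWWRW: R×1, W×4.
Dividing 5! = 120 by 4! = 24 for the repeated letters gives 5.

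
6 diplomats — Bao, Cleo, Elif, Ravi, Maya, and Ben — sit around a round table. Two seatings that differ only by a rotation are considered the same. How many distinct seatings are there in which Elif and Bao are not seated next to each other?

72

Without the restriction there are (5)! = 120 seatings.
Those with Elif next to Bao: fuse the pair into one unit and seat 5 units around a circle — 2·(4)! = 48.
Subtracting, 120 − 48 = 72.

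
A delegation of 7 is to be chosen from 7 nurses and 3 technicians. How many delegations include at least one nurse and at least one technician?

With no constraint there are C(10,7) = 120 possible selections.
Subtract selections that omit an entire group: no nurses → C(3,7) = 0; no technicians → C(7,7) = 1.
Both groups omitted at once is impossible, so 120 − 1 = 119.

119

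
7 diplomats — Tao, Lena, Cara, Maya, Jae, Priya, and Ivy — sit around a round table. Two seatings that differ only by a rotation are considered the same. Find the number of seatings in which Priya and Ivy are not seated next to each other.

All circular seatings of 7 people number (6)! = 720.
Those with Priya next to Ivy: fuse the pair into one unit and seat 6 units around a circle — 2·(5)! = 240.
Subtracting, 720 − 240 = 480.

480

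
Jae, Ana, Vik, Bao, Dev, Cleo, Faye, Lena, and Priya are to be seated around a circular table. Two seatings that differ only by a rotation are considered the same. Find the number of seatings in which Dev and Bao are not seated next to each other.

30240

All circular seatings of 9 people number (8)! = 40320.
Those with Dev next to Bao: fuse the pair into one unit and seat 8 units around a circle — 2·(7)! = 10080.
Subtracting, 40320 − 10080 = 30240.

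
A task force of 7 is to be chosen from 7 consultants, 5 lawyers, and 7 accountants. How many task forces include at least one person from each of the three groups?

45374

Total 7-person selections from all 19: C(19,7) = 50388.
Subtract selections that omit an entire group: no consultants → C(12,7) = 792; no lawyers → C(14,7) = 3432; no accountants → C(12,7) = 792.
Add back selections omitting two groups (i.e. drawn from a single group): C(7,7) + C(5,7) + C(7,7) = 2.
By inclusion–exclusion: 50388 − 5016 + 2 = 45374.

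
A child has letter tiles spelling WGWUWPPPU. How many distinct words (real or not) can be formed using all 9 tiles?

Letter multiplicities in WGWUWPPPU: G×1, P×3, U×2, W×3.
So there are 9! / (3!·3!·2!) = 5040 distinguishable arrangements.

5040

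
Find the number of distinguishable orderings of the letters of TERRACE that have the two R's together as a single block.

Treat the 2 copies of R as a single block. The multiset to arrange is then {RR, A, C, E, E, T}, 6 items in all.
That gives (6)!/(2!) = 360 arrangements.

360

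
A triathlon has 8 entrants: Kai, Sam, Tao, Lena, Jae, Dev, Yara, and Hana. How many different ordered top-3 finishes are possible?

336

This is an ordered selection of 3 from 8: P(8,3).
That gives 8 × 7 × 6 = 336.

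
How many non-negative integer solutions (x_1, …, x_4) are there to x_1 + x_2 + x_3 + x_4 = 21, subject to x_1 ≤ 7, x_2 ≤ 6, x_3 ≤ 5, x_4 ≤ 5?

Ignoring the caps, the number of non-negative solutions to x_1+…+x_4 = 21 is C(24,3) = 2024.
Subtract solutions that violate a single cap (substitute x_i' = x_i − (cap_i+1)): x_1 ≥ 8 gives C(16,3) = 560; x_2 ≥ 7 gives C(17,3) = 680; x_3 ≥ 6 gives C(18,3) = 816; x_4 ≥ 6 gives C(18,3) = 816. Together 2872.
Add back pairs where two caps are both exceeded: 84 + 120 + 120 + 165 + 165 + 220 = 874.
Subtract triples: 1 + 1 + 4 + 10 = 16.
By inclusion–exclusion the count is 2024 − 2872 + 874 − 16 = 10.

10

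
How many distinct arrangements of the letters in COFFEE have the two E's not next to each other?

120

There are 6!/(2!·2!) = 180 arrangements of COFFEE in total.
Arrangements with the E's together: treat EE as one letter, giving (5)!/(2!) = 60.
Hence 180 − 60 = 120.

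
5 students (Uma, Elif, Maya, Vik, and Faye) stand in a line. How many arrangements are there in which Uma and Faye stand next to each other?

48

Glue Uma and Faye into one block (2 internal orders), leaving 4 units to arrange in a row.
So the count is 2·(4)! = 48.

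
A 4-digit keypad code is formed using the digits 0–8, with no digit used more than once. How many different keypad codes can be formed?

With no repetition, fill the 4 digits in order: 9 choices, then 8, down to 6.
That product is 9 × 8 × 7 × 6 = 3024.

3024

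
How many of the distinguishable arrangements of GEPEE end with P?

4

Fix P in the last position and arrange the remaining 4 letters.
Those 4 letters have E appearing 3 times, giving (4)!/(3!) = 4.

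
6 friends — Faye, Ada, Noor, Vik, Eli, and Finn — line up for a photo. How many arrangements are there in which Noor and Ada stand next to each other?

240

Treat {Noor, Ada} as a single unit. There are 5 units to order, and the pair itself can be ordered 2 ways.
So the count is 2·(5)! = 240.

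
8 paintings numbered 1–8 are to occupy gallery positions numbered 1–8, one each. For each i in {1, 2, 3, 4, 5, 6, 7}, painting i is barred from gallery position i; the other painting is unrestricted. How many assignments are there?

Let Aᵢ (for 1 ≤ i ≤ 7) be the placements that put painting i in its forbidden gallery position. Any j of these fix j positions, leaving (8−j)! ways to fill the rest, and there are C(7,j) ways to pick which j.
By inclusion–exclusion, the number of valid placements is Σ_{j=0}^{7} (−1)^j C(7,j)·(8−j)!.
Computing: 40320 − 35280 + 15120 − 4200 + 840 − 126 + 14 − 1 = 16687.

16687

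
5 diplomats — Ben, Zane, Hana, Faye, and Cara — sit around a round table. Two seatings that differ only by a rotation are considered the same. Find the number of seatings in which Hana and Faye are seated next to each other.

12

Glue Hana and Faye into a block (2 internal orders). Seating 4 units around a circle gives (3)! arrangements.
So 2 × (3)! = 2 × 6 = 12.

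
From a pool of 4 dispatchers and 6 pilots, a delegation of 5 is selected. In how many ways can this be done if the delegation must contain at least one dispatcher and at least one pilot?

246

With no constraint there are C(10,5) = 252 possible selections.
Subtract selections that omit an entire group: no dispatchers → C(6,5) = 6; no pilots → C(4,5) = 0.
Both groups omitted at once is impossible, so 252 − 6 = 246.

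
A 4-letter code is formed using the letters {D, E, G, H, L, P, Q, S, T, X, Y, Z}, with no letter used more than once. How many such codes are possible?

With no repetition, fill the 4 letters in order: 12 choices, then 11, down to 9.
12 × 11 × 10 × 9 = 11880.

11880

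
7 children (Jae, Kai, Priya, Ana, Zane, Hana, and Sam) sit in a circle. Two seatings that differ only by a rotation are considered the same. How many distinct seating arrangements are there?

Around a circle, 7 distinct people have 7!/7 = (6)! = 720 rotationally distinct seatings.

720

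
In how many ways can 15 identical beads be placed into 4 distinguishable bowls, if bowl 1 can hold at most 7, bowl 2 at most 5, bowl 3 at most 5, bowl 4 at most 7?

By stars and bars, unrestricted non-negative solutions to x_1+…+x_4 = 15 number C(15+3,3) = 816.
Subtract solutions that violate a single cap (substitute x_i' = x_i − (cap_i+1)): x_1 ≥ 8 gives C(10,3) = 120; x_2 ≥ 6 gives C(12,3) = 220; x_3 ≥ 6 gives C(12,3) = 220; x_4 ≥ 8 gives C(10,3) = 120. Together 680.
Add back pairs where two caps are both exceeded: 4 + 4 + 0 + 20 + 4 + 4 = 36.
By inclusion–exclusion the count is 816 − 680 + 36 = 172.

172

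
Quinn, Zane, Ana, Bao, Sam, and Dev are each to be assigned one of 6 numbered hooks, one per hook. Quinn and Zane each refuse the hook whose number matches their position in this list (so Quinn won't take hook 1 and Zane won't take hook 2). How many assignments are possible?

504

Let Aᵢ (for i ∈ {1, 2}) be the placements that put person i in their forbidden hook. Any j of these fix j positions, leaving (6−j)! ways to fill the rest, and there are C(2,j) ways to pick which j.
By inclusion–exclusion, the number of valid placements is Σ_{j=0}^{2} (−1)^j C(2,j)·(6−j)!.
Computing: 720 − 240 + 24 = 504.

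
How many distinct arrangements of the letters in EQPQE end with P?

6

With the last slot taken by P, it remains to arrange the other 4 letters (EQQE).
Those 4 letters have E appearing twice and Q appearing twice, giving (4)!/(2!·2!) = 6.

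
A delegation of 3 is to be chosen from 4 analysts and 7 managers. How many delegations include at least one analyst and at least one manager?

With no constraint there are C(11,3) = 165 possible selections.
Subtract selections that omit an entire group: no analysts → C(7,3) = 35; no managers → C(4,3) = 4.
Both groups omitted at once is impossible, so 165 − 39 = 126.

126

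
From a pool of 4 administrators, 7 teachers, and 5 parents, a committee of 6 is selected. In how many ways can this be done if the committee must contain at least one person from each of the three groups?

With no constraint there are C(16,6) = 8008 possible selections.
Selections missing a whole group: no administrators → C(12,6) = 924; no teachers → C(9,6) = 84; no parents → C(11,6) = 462.
Add back selections omitting two groups (i.e. drawn from a single group): C(4,6) + C(7,6) + C(5,6) = 7.
By inclusion–exclusion: 8008 − 1470 + 7 = 6545.

6545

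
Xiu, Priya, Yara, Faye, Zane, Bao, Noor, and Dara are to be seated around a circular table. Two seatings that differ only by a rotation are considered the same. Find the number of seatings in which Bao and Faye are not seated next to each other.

3600

Without the restriction there are (7)! = 5040 seatings.
Those with Bao next to Faye: fuse the pair into one unit and seat 7 units around a circle — 2·(6)! = 1440.
Subtracting, 5040 − 1440 = 3600.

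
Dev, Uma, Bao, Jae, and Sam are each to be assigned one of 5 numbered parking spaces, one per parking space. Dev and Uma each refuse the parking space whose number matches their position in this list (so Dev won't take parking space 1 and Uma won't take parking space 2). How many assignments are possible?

78

Let Aᵢ (for i ∈ {1, 2}) be the placements that put person i in their forbidden parking space. Any j of these fix j positions, leaving (5−j)! ways to fill the rest, and there are C(2,j) ways to pick which j.
By inclusion–exclusion, the number of valid placements is Σ_{j=0}^{2} (−1)^j C(2,j)·(5−j)!.
Computing: 120 − 48 + 6 = 78.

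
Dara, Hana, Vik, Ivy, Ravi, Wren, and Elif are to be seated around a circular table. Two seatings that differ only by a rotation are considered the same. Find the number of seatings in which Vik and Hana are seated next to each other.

Glue Vik and Hana into a block (2 internal orders). Seating 6 units around a circle gives (5)! arrangements.
So 2 × (5)! = 2 × 120 = 240.

240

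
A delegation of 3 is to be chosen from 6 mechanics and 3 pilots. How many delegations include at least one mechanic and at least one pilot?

With no constraint there are C(9,3) = 84 possible selections.
Subtract selections that omit an entire group: no mechanics → C(3,3) = 1; no pilots → C(6,3) = 20.
Both groups omitted at once is impossible, so 84 − 21 = 63.

63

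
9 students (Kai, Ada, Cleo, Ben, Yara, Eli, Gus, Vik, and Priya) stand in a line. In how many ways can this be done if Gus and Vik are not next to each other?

Of the 9! = 362880 arrangements, those with Gus and Vik adjacent number 2 × 8! = 80640 (treat the pair as a block with 2 internal orders).
Complementary counting: 362880 − 80640 = 282240.

282240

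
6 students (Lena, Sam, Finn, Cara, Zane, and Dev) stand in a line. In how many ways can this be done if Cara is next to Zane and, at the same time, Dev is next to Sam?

Treat {Cara,Zane} as one block (2 orders) and {Dev,Sam} as another (2 orders).
That leaves 4 units to arrange: 2 × 2 × 4! = 4 × 24 = 96.

96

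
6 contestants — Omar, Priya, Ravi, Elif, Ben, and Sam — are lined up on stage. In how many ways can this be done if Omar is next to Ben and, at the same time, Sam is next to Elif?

Treat {Omar,Ben} as one block (2 orders) and {Sam,Elif} as another (2 orders).
That leaves 4 units to arrange: 2 × 2 × 4! = 4 × 24 = 96.

96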